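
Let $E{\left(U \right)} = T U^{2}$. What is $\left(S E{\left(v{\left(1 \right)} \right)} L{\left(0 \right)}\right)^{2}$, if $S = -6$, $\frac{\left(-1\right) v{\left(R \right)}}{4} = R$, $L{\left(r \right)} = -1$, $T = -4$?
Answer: $147456$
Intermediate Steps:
$v{\left(R \right)} = - 4 R$
$E{\left(U \right)} = - 4 U^{2}$
$\left(S E{\left(v{\left(1 \right)} \right)} L{\left(0 \right)}\right)^{2} = \left(- 6 \left(- 4 \left(\left(-4\right) 1\right)^{2}\right) \left(-1\right)\right)^{2} = \left(- 6 \left(- 4 \left(-4\right)^{2}\right) \left(-1\right)\right)^{2} = \left(- 6 \left(\left(-4\right) 16\right) \left(-1\right)\right)^{2} = \left(\left(-6\right) \left(-64\right) \left(-1\right)\right)^{2} = \left(384 \left(-1\right)\right)^{2} = \left(-384\right)^{2} = 147456$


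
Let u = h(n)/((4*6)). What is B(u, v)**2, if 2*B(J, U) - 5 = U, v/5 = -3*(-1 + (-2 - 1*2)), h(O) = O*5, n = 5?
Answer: 1600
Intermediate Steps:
h(O) = 5*O
v = 75 (v = 5*(-3*(-1 + (-2 - 1*2))) = 5*(-3*(-1 + (-2 - 2))) = 5*(-3*(-1 - 4)) = 5*(-3*(-5)) = 5*15 = 75)
u = 25/24 (u = (5*5)/((4*6)) = 25/24 ≈ 1.0417)
B(J, U) = 5/2 + U/2
B(u, v)**2 = (5/2 + (1/2)*75)**2 = (5/2 + 75/2)**2 = 40**2 = 1600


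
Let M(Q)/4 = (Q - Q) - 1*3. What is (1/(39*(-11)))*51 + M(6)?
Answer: -1733/143 ≈ -12.119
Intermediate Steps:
M(Q) = -12 (M(Q) = 4*((Q - Q) - 1*3) = 4*(0 - 3) = 4*(-3) = -12)
(1/(39*(-11)))*51 + M(6) = (1/(39*(-11)))*51 - 12 = ((1/39)*(-1/11))*51 - 12 = -1/429*51 - 12 = -17/143 - 12 = -1733/143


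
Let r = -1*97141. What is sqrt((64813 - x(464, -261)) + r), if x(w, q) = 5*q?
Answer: 9*I*sqrt(383) ≈ 176.13*I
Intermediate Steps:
r = -97141
sqrt((64813 - x(464, -261)) + r) = sqrt((64813 - 5*(-261)) - 97141) = sqrt((64813 - 1*(-1305)) - 97141) = sqrt((64813 + 1305) - 97141) = sqrt(66118 - 97141) = sqrt(-31023) = 9*I*sqrt(383)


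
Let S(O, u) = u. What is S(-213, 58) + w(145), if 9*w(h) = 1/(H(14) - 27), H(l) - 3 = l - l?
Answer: 12527/216 ≈ 57.995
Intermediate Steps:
H(l) = 3 (H(l) = 3 + (l - l) = 3 + 0 = 3)
w(h) = -1/216 (w(h) = 1/(9*(3 - 27)) = (⅑)/(-24) = (⅑)*(-1/24) = -1/216)
S(-213, 58) + w(145) = 58 - 1/216 = 12527/216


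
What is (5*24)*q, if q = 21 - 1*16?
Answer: 600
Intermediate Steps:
q = 5 (q = 21 - 16 = 5)
(5*24)*q = (5*24)*5 = 120*5 = 600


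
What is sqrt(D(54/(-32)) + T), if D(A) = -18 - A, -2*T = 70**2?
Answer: I*sqrt(39461)/4 ≈ 49.662*I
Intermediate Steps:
T = -2450 (T = -1/2*70**2 = -1/2*4900 = -2450)
sqrt(D(54/(-32)) + T) = sqrt((-18 - 54/(-32)) - 2450) = sqrt((-18 - 54*(-1)/32) - 2450) = sqrt((-18 - 1*(-27/16)) - 2450) = sqrt((-18 + 27/16) - 2450) = sqrt(-261/16 - 2450) = sqrt(-39461/16) = I*sqrt(39461)/4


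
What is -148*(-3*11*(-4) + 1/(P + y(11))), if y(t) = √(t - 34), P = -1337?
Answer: -8730549859/446898 + 37*I*√23/446898 ≈ -19536.0 + 0.00039706*I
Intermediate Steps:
y(t) = √(-34 + t)
-148*(-3*11*(-4) + 1/(P + y(11))) = -148*(-3*11*(-4) + 1/(-1337 + √(-34 + 11))) = -148*(-33*(-4) + 1/(-1337 + √(-23))) = -148*(132 + 1/(-1337 + I*√23)) = -19536 - 148/(-1337 + I*√23)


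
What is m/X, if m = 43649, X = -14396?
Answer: -43649/14396 ≈ -3.0320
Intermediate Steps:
m/X = 43649/(-14396) = 43649*(-1/14396) = -43649/14396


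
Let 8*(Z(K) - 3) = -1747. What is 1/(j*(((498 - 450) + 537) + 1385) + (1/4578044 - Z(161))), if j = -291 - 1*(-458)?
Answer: 9156088/3014233383575 ≈ 3.0376e-6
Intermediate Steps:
j = 167 (j = -291 + 458 = 167)
Z(K) = -1723/8 (Z(K) = 3 + (1/8)*(-1747) = 3 - 1747/8 = -1723/8)
1/(j*(((498 - 450) + 537) + 1385) + (1/4578044 - Z(161))) = 1/(167*(((498 - 450) + 537) + 1385) + (1/4578044 - 1*(-1723/8))) = 1/(167*((48 + 537) + 1385) + (1/4578044 + 1723/8)) = 1/(167*(585 + 1385) + 1971992455/9156088) = 1/(167*1970 + 1971992455/9156088) = 1/(328990 + 1971992455/9156088) = 1/(3014233383575/9156088) = 9156088/3014233383575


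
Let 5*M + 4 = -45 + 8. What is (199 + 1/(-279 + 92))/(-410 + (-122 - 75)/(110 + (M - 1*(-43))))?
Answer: -8980496/18564425 ≈ -0.48375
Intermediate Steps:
M = -41/5 (M = -4/5 + (-45 + 8)/5 = -4/5 + (1/5)*(-37) = -4/5 - 37/5 = -41/5 ≈ -8.2000)
(199 + 1/(-279 + 92))/(-410 + (-122 - 75)/(110 + (M - 1*(-43)))) = (199 + 1/(-279 + 92))/(-410 + (-122 - 75)/(110 + (-41/5 - 1*(-43)))) = (199 + 1/(-187))/(-410 - 197/(110 + (-41/5 + 43))) = (199 - 1/187)/(-410 - 197/(110 + 174/5)) = 37212/(187*(-410 - 197/724/5)) = 37212/(187*(-410 - 197*5/724)) = 37212/(187*(-410 - 985/724)) = 37212/(187*(-297825/724)) = (37212/187)*(-724/297825) = -8980496/18564425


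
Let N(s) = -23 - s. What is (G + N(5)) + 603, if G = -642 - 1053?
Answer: -1120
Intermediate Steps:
G = -1695
(G + N(5)) + 603 = (-1695 + (-23 - 1*5)) + 603 = (-1695 + (-23 - 5)) + 603 = (-1695 - 28) + 603 = -1723 + 603 = -1120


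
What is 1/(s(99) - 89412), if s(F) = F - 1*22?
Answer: -1/89335 ≈ -1.1194e-5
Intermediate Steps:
s(F) = -22 + F (s(F) = F - 22 = -22 + F)
1/(s(99) - 89412) = 1/((-22 + 99) - 89412) = 1/(77 - 89412) = 1/(-89335) = -1/89335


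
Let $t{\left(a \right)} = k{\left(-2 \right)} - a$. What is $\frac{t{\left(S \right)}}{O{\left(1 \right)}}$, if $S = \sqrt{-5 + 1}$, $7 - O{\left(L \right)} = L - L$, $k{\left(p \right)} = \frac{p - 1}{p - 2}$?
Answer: $\frac{3}{28} - \frac{2 i}{7} \approx 0.10714 - 0.28571 i$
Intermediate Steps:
$k{\left(p \right)} = \frac{-1 + p}{-2 + p}$
$O{\left(L \right)} = 7$ ($O{\left(L \right)} = 7 - \left(L - L\right) = 7 - 0 = 7 + 0 = 7$)
$S = 2 i$ ($S = \sqrt{-4} = 2 i \approx 2.0 i$)
$t{\left(a \right)} = \frac{3}{4} - a$ ($t{\left(a \right)} = \frac{-1 - 2}{-2 - 2} - a = \frac{1}{-4} \left(-3\right) - a = \left(- \frac{1}{4}\right) \left(-3\right) - a = \frac{3}{4} - a$)
$\frac{t{\left(S \right)}}{O{\left(1 \right)}} = \frac{\frac{3}{4} - 2 i}{7} = \frac{3}{28} - \frac{2 i}{7}$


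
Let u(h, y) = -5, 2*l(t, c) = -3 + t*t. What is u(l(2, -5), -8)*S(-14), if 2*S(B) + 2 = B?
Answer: 40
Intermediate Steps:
S(B) = -1 + B/2
l(t, c) = -3/2 + t²/2 (l(t, c) = (-3 + t*t)/2 = (-3 + t²)/2 = -3/2 + t²/2)
u(l(2, -5), -8)*S(-14) = -5*(-1 + (½)*(-14)) = -5*(-1 - 7) = -5*(-8) = 40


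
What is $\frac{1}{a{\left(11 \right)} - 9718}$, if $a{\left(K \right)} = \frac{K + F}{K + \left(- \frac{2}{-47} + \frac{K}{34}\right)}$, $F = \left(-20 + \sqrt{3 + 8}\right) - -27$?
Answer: $- \frac{145699680955}{1415678759620148} - \frac{14512237 \sqrt{11}}{15572466355821628} \approx -0.00010292$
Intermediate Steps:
$F = 7 + \sqrt{11}$ ($F = \left(-20 + \sqrt{11}\right) + 27 = 7 + \sqrt{11} \approx 10.317$)
$a{\left(K \right)} = \frac{7 + K + \sqrt{11}}{\frac{2}{47} + \frac{35 K}{34}}$ ($a{\left(K \right)} = \frac{K + \left(7 + \sqrt{11}\right)}{K + \left(- \frac{2}{-47} + \frac{K}{34}\right)} = \frac{7 + K + \sqrt{11}}{K + \left(\left(-2\right) \left(- \frac{1}{47}\right) + K \frac{1}{34}\right)} = \frac{7 + K + \sqrt{11}}{K + \left(\frac{2}{47} + \frac{K}{34}\right)} = \frac{7 + K + \sqrt{11}}{\frac{2}{47} + \frac{35 K}{34}}$)
$\frac{1}{a{\left(11 \right)} - 9718} = \frac{1}{\frac{1598 \left(7 + 11 + \sqrt{11}\right)}{68 + 1645 \cdot 11} - 9718} = \frac{1}{\frac{1598 \left(18 + \sqrt{11}\right)}{68 + 18095} - 9718} = \frac{1}{\frac{1598 \left(18 + \sqrt{11}\right)}{18163} - 9718} = \frac{1}{1598 \cdot \frac{1}{18163} \left(18 + \sqrt{11}\right) - 9718} = \frac{1}{\left(\frac{28764}{18163} + \frac{1598 \sqrt{11}}{18163}\right) - 9718} = \frac{1}{- \frac{176479270}{18163} + \frac{1598 \sqrt{11}}{18163}}$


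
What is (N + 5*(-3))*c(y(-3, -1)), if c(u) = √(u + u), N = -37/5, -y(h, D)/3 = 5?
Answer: -112*I*√30/5 ≈ -122.69*I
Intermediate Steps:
y(h, D) = -15 (y(h, D) = -3*5 = -15)
N = -37/5 (N = -37*⅕ = -37/5 ≈ -7.4000)
c(u) = √2*√u (c(u) = √(2*u) = √2*√u)
(N + 5*(-3))*c(y(-3, -1)) = (-37/5 + 5*(-3))*(√2*√(-15)) = (-37/5 - 15)*(√2*(I*√15)) = -112*I*√30/5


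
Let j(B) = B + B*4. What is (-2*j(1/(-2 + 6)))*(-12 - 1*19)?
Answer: 155/2 ≈ 77.500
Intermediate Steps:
j(B) = 5*B (j(B) = B + 4*B = 5*B)
(-2*j(1/(-2 + 6)))*(-12 - 1*19) = (-10/(-2 + 6))*(-12 - 1*19) = (-10/4)*(-12 - 19) = -10/4*(-31) = -2*5/4*(-31) = -5/2*(-31) = 155/2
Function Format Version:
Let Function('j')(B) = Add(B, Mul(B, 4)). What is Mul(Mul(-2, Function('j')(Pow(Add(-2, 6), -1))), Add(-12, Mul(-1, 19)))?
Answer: Rational(155, 2) ≈ 77.500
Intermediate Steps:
Function('j')(B) = Mul(5, B) (Function('j')(B) = Add(B, Mul(4, B)) = Mul(5, B))
Mul(Mul(-2, Function('j')(Pow(Add(-2, 6), -1))), Add(-12, Mul(-1, 19))) = Mul(Mul(-2, Mul(5, Pow(Add(-2, 6), -1))), Add(-12, Mul(-1, 19))) = Mul(Mul(-2, Mul(5, Pow(4, -1))), Add(-12, -19)) = Mul(Mul(-2, Mul(5, Rational(1, 4))), -31) = Mul(Mul(-2, Rational(5, 4)), -31) = Mul(Rational(-5, 2), -31) = Rational(155, 2)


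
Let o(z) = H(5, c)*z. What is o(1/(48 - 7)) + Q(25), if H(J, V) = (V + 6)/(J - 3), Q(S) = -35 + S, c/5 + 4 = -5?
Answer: -859/82 ≈ -10.476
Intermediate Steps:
c = -45 (c = -20 + 5*(-5) = -20 - 25 = -45)
H(J, V) = (6 + V)/(-3 + J)
o(z) = -39*z/2 (o(z) = ((6 - 45)/(-3 + 5))*z = (-39/2)*z = ((½)*(-39))*z = -39*z/2)
o(1/(48 - 7)) + Q(25) = -39/(2*(48 - 7)) + (-35 + 25) = -39/2/41 - 10 = -39/2*1/41 - 10 = -39/82 - 10 = -859/82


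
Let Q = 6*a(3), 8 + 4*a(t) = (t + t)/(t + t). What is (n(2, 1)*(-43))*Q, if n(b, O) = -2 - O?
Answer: -2709/2 ≈ -1354.5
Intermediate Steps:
a(t) = -7/4 (a(t) = -2 + ((t + t)/(t + t))/4 = -2 + ((2*t)/((2*t)))/4 = -2 + ((2*t)*(1/(2*t)))/4 = -2 + (1/4)*1 = -2 + 1/4 = -7/4)
Q = -21/2 (Q = 6*(-7/4) = -21/2 ≈ -10.500)
(n(2, 1)*(-43))*Q = ((-2 - 1*1)*(-43))*(-21/2) = ((-2 - 1)*(-43))*(-21/2) = -3*(-43)*(-21/2) = 129*(-21/2) = -2709/2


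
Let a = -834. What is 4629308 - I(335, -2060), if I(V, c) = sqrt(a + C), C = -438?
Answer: 4629308 - 2*I*sqrt(318) ≈ 4.6293e+6 - 35.665*I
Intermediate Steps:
I(V, c) = 2*I*sqrt(318) (I(V, c) = sqrt(-834 - 438) = sqrt(-1272) = 2*I*sqrt(318))
4629308 - I(335, -2060) = 4629308 - 2*I*sqrt(318)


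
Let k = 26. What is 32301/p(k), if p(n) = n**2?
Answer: 32301/676 ≈ 47.783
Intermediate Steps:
32301/p(k) = 32301/(26**2) = 32301/676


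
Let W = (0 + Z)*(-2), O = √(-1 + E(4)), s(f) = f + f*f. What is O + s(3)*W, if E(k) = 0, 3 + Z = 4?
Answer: -24 + I ≈ -24.0 + 1.0*I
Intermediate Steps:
Z = 1 (Z = -3 + 4 = 1)
s(f) = f + f²
O = I (O = √(-1 + 0) = √(-1) = I ≈ 1.0*I)
W = -2 (W = (0 + 1)*(-2) = 1*(-2) = -2)
O + s(3)*W = I + (3*(1 + 3))*(-2) = I + (3*4)*(-2) = I + 12*(-2) = I - 24 = -24 + I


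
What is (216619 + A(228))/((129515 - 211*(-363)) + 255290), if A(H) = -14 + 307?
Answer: 108456/230699 ≈ 0.47012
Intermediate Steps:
A(H) = 293
(216619 + A(228))/((129515 - 211*(-363)) + 255290) = (216619 + 293)/((129515 - 211*(-363)) + 255290) = 216912/((129515 + 76593) + 255290) = 216912/(206108 + 255290) = 216912/461398 = 216912*(1/461398) = 108456/230699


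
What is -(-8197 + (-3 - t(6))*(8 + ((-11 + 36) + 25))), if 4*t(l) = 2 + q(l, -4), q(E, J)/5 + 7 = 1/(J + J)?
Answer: 126135/16 ≈ 7883.4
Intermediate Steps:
q(E, J) = -35 + 5/(2*J) (q(E, J) = -35 + 5/(J + J) = -35 + 5/((2*J)) = -35 + 5*(1/(2*J)) = -35 + 5/(2*J))
t(l) = -269/32 (t(l) = (2 + (-35 + (5/2)/(-4)))/4 = (2 + (-35 + (5/2)*(-¼)))/4 = (2 + (-35 - 5/8))/4 = (2 - 285/8)/4 = (¼)*(-269/8) = -269/32)
-(-8197 + (-3 - t(6))*(8 + ((-11 + 36) + 25))) = -(-8197 + (-3 - 1*(-269/32))*(8 + ((-11 + 36) + 25))) = -(-8197 + (-3 + 269/32)*(8 + (25 + 25))) = -(-8197 + 173*(8 + 50)/32) = -(-8197 + (173/32)*58) = -(-8197 + 5017/16) = -1*(-126135/16) = 126135/16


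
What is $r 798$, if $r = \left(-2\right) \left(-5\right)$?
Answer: $7980$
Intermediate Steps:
$r = 10$
$r 798 = 10 \cdot 798 = 7980$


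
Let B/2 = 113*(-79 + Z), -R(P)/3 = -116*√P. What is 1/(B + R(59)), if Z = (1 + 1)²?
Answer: -2825/46692894 - 29*√59/23346447 ≈ -7.0043e-5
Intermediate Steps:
Z = 4 (Z = 2² = 4)
R(P) = 348*√P (R(P) = -(-348)*√P = 348*√P)
B = -16950 (B = 2*(113*(-79 + 4)) = 2*(113*(-75)) = 2*(-8475) = -16950)
1/(B + R(59)) = 1/(-16950 + 348*√59)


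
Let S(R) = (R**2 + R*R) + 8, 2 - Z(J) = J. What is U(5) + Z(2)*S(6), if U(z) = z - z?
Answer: 0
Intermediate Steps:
Z(J) = 2 - J
U(z) = 0
S(R) = 8 + 2*R**2 (S(R) = (R**2 + R**2) + 8 = 2*R**2 + 8 = 8 + 2*R**2)
U(5) + Z(2)*S(6) = 0 + (2 - 1*2)*(8 + 2*6**2) = 0 + (2 - 2)*(8 + 2*36) = 0 + 0*(8 + 72) = 0 + 0*80 = 0 + 0 = 0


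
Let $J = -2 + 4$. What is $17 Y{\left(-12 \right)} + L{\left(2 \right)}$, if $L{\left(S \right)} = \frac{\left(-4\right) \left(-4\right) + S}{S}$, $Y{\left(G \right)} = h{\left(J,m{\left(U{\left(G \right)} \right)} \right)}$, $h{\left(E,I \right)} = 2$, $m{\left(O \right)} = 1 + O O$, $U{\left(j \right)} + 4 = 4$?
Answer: $43$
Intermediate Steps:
$U{\left(j \right)} = 0$ ($U{\left(j \right)} = -4 + 4 = 0$)
$J = 2$
$m{\left(O \right)} = 1 + O^{2}$
$Y{\left(G \right)} = 2$
$L{\left(S \right)} = \frac{16 + S}{S}$
$17 Y{\left(-12 \right)} + L{\left(2 \right)} = 17 \cdot 2 + \frac{16 + 2}{2} = 34 + \frac{1}{2} \cdot 18 = 34 + 9 = 43$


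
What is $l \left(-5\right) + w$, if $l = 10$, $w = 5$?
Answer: $-45$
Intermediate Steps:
$l \left(-5\right) + w = 10 \left(-5\right) + 5 = -50 + 5 = -45$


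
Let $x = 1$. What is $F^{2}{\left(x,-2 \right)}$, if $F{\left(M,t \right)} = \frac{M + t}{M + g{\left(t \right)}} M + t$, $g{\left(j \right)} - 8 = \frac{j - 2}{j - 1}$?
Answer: $\frac{4225}{961} \approx 4.3965$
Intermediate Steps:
$g{\left(j \right)} = 8 + \frac{-2 + j}{-1 + j}$ ($g{\left(j \right)} = 8 + \frac{j - 2}{j - 1} = 8 + \frac{-2 + j}{-1 + j}$)
$F{\left(M,t \right)} = t + \frac{M \left(M + t\right)}{M + \frac{-10 + 9 t}{-1 + t}}$ ($F{\left(M,t \right)} = \frac{M + t}{M + \frac{-10 + 9 t}{-1 + t}} M + t = \frac{M \left(M + t\right)}{M + \frac{-10 + 9 t}{-1 + t}} + t = t + \frac{M \left(M + t\right)}{M + \frac{-10 + 9 t}{-1 + t}}$)
$F^{2}{\left(x,-2 \right)} = \left(\frac{- 2 \left(-10 + 9 \left(-2\right)\right) + 1 \left(-1 - 2\right) \left(1 + 2 \left(-2\right)\right)}{-10 + 9 \left(-2\right) + 1 \left(-1 - 2\right)}\right)^{2} = \left(\frac{- 2 \left(-10 - 18\right) + 1 \left(-3\right) \left(1 - 4\right)}{-10 - 18 + 1 \left(-3\right)}\right)^{2} = \left(\frac{\left(-2\right) \left(-28\right) + 1 \left(-3\right) \left(-3\right)}{-10 - 18 - 3}\right)^{2} = \left(\frac{56 + 9}{-31}\right)^{2} = \left(\left(- \frac{1}{31}\right) 65\right)^{2} = \left(- \frac{65}{31}\right)^{2} = \frac{4225}{961}$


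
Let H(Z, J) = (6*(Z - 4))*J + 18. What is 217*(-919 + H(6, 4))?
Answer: -185101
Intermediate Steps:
H(Z, J) = 18 + J*(-24 + 6*Z) (H(Z, J) = (6*(-4 + Z))*J + 18 = (-24 + 6*Z)*J + 18 = J*(-24 + 6*Z) + 18 = 18 + J*(-24 + 6*Z))
217*(-919 + H(6, 4)) = 217*(-919 + (18 - 24*4 + 6*4*6)) = 217*(-919 + (18 - 96 + 144)) = 217*(-919 + 66) = 217*(-853) = -185101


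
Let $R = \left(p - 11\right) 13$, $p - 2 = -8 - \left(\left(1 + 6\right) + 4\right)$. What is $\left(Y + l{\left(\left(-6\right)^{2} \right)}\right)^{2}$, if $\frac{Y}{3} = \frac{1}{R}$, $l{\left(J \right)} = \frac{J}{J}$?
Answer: $\frac{130321}{132496} \approx 0.98358$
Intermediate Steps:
$l{\left(J \right)} = 1$
$p = -17$ ($p = 2 - 19 = -17$)
$R = -364$ ($R = \left(-17 - 11\right) 13 = \left(-28\right) 13 = -364$)
$Y = - \frac{3}{364}$ ($Y = \frac{3}{-364} = 3 \left(- \frac{1}{364}\right) = - \frac{3}{364} \approx -0.0082418$)
$\left(Y + l{\left(\left(-6\right)^{2} \right)}\right)^{2} = \left(- \frac{3}{364} + 1\right)^{2} = \left(\frac{361}{364}\right)^{2} = \frac{130321}{132496}$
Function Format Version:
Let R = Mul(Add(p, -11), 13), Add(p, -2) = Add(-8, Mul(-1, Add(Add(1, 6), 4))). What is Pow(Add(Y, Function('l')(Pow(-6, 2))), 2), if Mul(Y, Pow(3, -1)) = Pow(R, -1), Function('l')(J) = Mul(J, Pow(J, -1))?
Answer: Rational(130321, 132496) ≈ 0.98358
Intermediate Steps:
Function('l')(J) = 1
p = -17 (p = Add(2, Add(-8, Mul(-1, Add(Add(1, 6), 4)))) = Add(2, Add(-8, Mul(-1, Add(7, 4)))) = Add(2, Add(-8, Mul(-1, 11))) = Add(2, Add(-8, -11)) = Add(2, -19) = -17)
R = -364 (R = Mul(Add(-17, -11), 13) = Mul(-28, 13) = -364)
Y = Rational(-3, 364) (Y = Mul(3, Pow(-364, -1)) = Mul(3, Rational(-1, 364)) = Rational(-3, 364) ≈ -0.0082418)
Pow(Add(Y, Function('l')(Pow(-6, 2))), 2) = Pow(Add(Rational(-3, 364), 1), 2) = Pow(Rational(361, 364), 2) = Rational(130321, 132496)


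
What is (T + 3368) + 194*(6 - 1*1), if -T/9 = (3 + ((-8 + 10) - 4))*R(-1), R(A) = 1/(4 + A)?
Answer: 4335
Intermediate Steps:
T = -3 (T = -9*(3 + ((-8 + 10) - 4))/(4 - 1) = -9*(3 + (2 - 4))/3 = -9*(3 - 2)/3 = -9/3 = -9*⅓ = -3)
(T + 3368) + 194*(6 - 1*1) = (-3 + 3368) + 194*(6 - 1*1) = 3365 + 194*(6 - 1) = 3365 + 194*5 = 3365 + 970 = 4335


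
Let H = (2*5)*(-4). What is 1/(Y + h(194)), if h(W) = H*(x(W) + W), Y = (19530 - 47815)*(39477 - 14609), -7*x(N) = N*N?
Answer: -7/4922288540 ≈ -1.4221e-9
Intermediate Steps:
x(N) = -N²/7 (x(N) = -N*N/7 = -N²/7)
H = -40 (H = 10*(-4) = -40)
Y = -703391380 (Y = -28285*24868 = -703391380)
h(W) = -40*W + 40*W²/7 (h(W) = -40*(-W²/7 + W) = -40*(W - W²/7) = -40*W + 40*W²/7)
1/(Y + h(194)) = 1/(-703391380 + (40/7)*194*(-7 + 194)) = 1/(-703391380 + (40/7)*194*187) = 1/(-703391380 + 1451120/7) = 1/(-4922288540/7) = -7/4922288540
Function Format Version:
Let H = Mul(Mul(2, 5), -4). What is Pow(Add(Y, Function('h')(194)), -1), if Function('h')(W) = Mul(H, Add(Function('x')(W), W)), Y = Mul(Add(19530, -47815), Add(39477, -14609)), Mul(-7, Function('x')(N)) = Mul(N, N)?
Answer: Rational(-7, 4922288540) ≈ -1.4221e-9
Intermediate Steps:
Function('x')(N) = Mul(Rational(-1, 7), Pow(N, 2)) (Function('x')(N) = Mul(Rational(-1, 7), Mul(N, N)) = Mul(Rational(-1, 7), Pow(N, 2)))
H = -40 (H = Mul(10, -4) = -40)
Y = -703391380 (Y = Mul(-28285, 24868) = -703391380)
Function('h')(W) = Add(Mul(-40, W), Mul(Rational(40, 7), Pow(W, 2))) (Function('h')(W) = Mul(-40, Add(Mul(Rational(-1, 7), Pow(W, 2)), W)) = Mul(-40, Add(W, Mul(Rational(-1, 7), Pow(W, 2)))) = Add(Mul(-40, W), Mul(Rational(40, 7), Pow(W, 2))))
Pow(Add(Y, Function('h')(194)), -1) = Pow(Add(-703391380, Mul(Rational(40, 7), 194, Add(-7, 194))), -1) = Pow(Add(-703391380, Mul(Rational(40, 7), 194, 187)), -1) = Pow(Add(-703391380, Rational(1451120, 7)), -1) = Pow(Rational(-4922288540, 7), -1) = Rational(-7, 4922288540)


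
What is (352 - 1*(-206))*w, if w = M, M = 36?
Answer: 20088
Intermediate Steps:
w = 36
(352 - 1*(-206))*w = (352 - 1*(-206))*36 = (352 + 206)*36 = 558*36 = 20088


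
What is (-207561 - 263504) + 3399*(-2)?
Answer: -477863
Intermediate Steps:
(-207561 - 263504) + 3399*(-2) = -471065 - 6798 = -477863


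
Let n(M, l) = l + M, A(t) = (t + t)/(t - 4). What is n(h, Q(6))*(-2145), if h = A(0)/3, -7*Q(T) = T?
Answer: 12870/7 ≈ 1838.6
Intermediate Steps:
Q(T) = -T/7
A(t) = 2*t/(-4 + t) (A(t) = (2*t)/(-4 + t) = 2*t/(-4 + t))
h = 0 (h = (2*0/(-4 + 0))/3 = (2*0/(-4))*(1/3) = (2*0*(-1/4))*(1/3) = 0*(1/3) = 0)
n(M, l) = M + l
n(h, Q(6))*(-2145) = (0 - 1/7*6)*(-2145) = (0 - 6/7)*(-2145) = -6/7*(-2145) = 12870/7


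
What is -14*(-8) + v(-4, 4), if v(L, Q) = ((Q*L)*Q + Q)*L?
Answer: 352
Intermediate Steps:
v(L, Q) = L*(Q + L*Q²) (v(L, Q) = ((L*Q)*Q + Q)*L = (L*Q² + Q)*L = (Q + L*Q²)*L = L*(Q + L*Q²))
-14*(-8) + v(-4, 4) = -14*(-8) - 4*4*(1 - 4*4) = 112 - 4*4*(1 - 16) = 112 - 4*4*(-15) = 112 + 240 = 352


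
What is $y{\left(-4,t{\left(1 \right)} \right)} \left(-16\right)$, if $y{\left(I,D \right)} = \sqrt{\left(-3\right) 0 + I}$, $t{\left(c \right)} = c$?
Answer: $- 32 i \approx - 32.0 i$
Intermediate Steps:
$y{\left(I,D \right)} = \sqrt{I}$ ($y{\left(I,D \right)} = \sqrt{0 + I} = \sqrt{I}$)
$y{\left(-4,t{\left(1 \right)} \right)} \left(-16\right) = \sqrt{-4} \left(-16\right) = 2 i \left(-16\right) = - 32 i$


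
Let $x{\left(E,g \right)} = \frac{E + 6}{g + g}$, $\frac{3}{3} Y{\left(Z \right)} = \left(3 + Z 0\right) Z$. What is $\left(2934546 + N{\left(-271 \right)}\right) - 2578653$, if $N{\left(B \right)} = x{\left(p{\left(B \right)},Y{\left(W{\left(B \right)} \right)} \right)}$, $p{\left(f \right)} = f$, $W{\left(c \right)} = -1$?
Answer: $\frac{2135623}{6} \approx 3.5594 \cdot 10^{5}$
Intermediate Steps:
$Y{\left(Z \right)} = 3 Z$ ($Y{\left(Z \right)} = \left(3 + Z 0\right) Z = \left(3 + 0\right) Z = 3 Z$)
$x{\left(E,g \right)} = \frac{6 + E}{2 g}$
$N{\left(B \right)} = -1 - \frac{B}{6}$ ($N{\left(B \right)} = \frac{6 + B}{2 \cdot 3 \left(-1\right)} = \frac{6 + B}{2 \left(-3\right)} = \frac{1}{2} \left(- \frac{1}{3}\right) \left(6 + B\right) = -1 - \frac{B}{6}$)
$\left(2934546 + N{\left(-271 \right)}\right) - 2578653 = \left(2934546 - - \frac{265}{6}\right) - 2578653 = \left(2934546 + \left(-1 + \frac{271}{6}\right)\right) - 2578653 = \left(2934546 + \frac{265}{6}\right) - 2578653 = \frac{17607541}{6} - 2578653 = \frac{2135623}{6}$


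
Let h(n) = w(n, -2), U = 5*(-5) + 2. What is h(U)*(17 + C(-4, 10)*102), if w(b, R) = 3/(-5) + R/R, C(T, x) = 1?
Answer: 238/5 ≈ 47.600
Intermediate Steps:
w(b, R) = 2/5 (w(b, R) = 3*(-1/5) + 1 = -3/5 + 1 = 2/5)
U = -23 (U = -25 + 2 = -23)
h(n) = 2/5
h(U)*(17 + C(-4, 10)*102) = 2*(17 + 1*102)/5 = 2*(17 + 102)/5 = (2/5)*119 = 238/5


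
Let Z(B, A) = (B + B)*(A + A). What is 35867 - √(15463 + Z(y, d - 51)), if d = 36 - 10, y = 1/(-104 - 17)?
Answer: 35867 - √1871123/11 ≈ 35743.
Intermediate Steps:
y = -1/121 (y = 1/(-121) = -1/121 ≈ -0.0082645)
d = 26
Z(B, A) = 4*A*B (Z(B, A) = (2*B)*(2*A) = 4*A*B)
35867 - √(15463 + Z(y, d - 51)) = 35867 - √(15463 + 4*(26 - 51)*(-1/121)) = 35867 - √(15463 + 4*(-25)*(-1/121)) = 35867 - √(15463 + 100/121) = 35867 - √(1871123/121) = 35867 - √1871123/11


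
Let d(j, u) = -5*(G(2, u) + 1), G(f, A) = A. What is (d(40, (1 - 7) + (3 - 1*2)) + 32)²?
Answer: 2704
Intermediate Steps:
d(j, u) = -5 - 5*u (d(j, u) = -5*(u + 1) = -5*(1 + u) = -5 - 5*u)
(d(40, (1 - 7) + (3 - 1*2)) + 32)² = ((-5 - 5*((1 - 7) + (3 - 1*2))) + 32)² = ((-5 - 5*(-6 + (3 - 2))) + 32)² = ((-5 - 5*(-6 + 1)) + 32)² = ((-5 - 5*(-5)) + 32)² = ((-5 + 25) + 32)² = (20 + 32)² = 52² = 2704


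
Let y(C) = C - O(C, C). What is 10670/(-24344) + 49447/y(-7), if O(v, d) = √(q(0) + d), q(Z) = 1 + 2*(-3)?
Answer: (-10670*√3 + 601906229*I)/(12172*(-7*I + 2*√3)) ≈ -5674.7 + 2808.0*I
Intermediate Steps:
q(Z) = -5 (q(Z) = 1 - 6 = -5)
O(v, d) = √(-5 + d)
y(C) = C - √(-5 + C)
10670/(-24344) + 49447/y(-7) = 10670/(-24344) + 49447/(-7 - √(-5 - 7)) = 10670*(-1/24344) + 49447/(-7 - √(-12)) = -5335/12172 + 49447/(-7 - 2*I*√3)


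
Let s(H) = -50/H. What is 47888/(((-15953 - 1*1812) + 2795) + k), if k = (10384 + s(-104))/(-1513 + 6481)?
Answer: -12371194368/3866749927 ≈ -3.1994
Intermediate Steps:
k = 539993/258336 (k = (10384 - 50/(-104))/(-1513 + 6481) = (10384 - 50*(-1/104))/4968 = (10384 + 25/52)*(1/4968) = (539993/52)*(1/4968) = 539993/258336 ≈ 2.0903)
47888/(((-15953 - 1*1812) + 2795) + k) = 47888/(((-15953 - 1*1812) + 2795) + 539993/258336) = 47888/(((-15953 - 1812) + 2795) + 539993/258336) = 47888/((-17765 + 2795) + 539993/258336) = 47888/(-14970 + 539993/258336) = 47888/(-3866749927/258336) = 47888*(-258336/3866749927) = -12371194368/3866749927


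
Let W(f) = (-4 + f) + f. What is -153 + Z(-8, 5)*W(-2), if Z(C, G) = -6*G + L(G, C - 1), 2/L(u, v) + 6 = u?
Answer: 103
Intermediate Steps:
L(u, v) = 2/(-6 + u)
Z(C, G) = -6*G + 2/(-6 + G)
W(f) = -4 + 2*f
-153 + Z(-8, 5)*W(-2) = -153 + (2*(1 - 3*5*(-6 + 5))/(-6 + 5))*(-4 + 2*(-2)) = -153 + (2*(1 - 3*5*(-1))/(-1))*(-4 - 4) = -153 + (2*(-1)*(1 + 15))*(-8) = -153 + (2*(-1)*16)*(-8) = -153 - 32*(-8) = -153 + 256 = 103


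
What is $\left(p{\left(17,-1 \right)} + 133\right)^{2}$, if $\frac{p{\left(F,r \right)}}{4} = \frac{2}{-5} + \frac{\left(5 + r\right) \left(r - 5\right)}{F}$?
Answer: $\frac{114254721}{7225} \approx 15814.0$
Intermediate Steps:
$p{\left(F,r \right)} = - \frac{8}{5} + \frac{4 \left(-5 + r\right) \left(5 + r\right)}{F}$ ($p{\left(F,r \right)} = 4 \left(\frac{2}{-5} + \frac{\left(5 + r\right) \left(r - 5\right)}{F}\right) = 4 \left(2 \left(- \frac{1}{5}\right) + \frac{\left(5 + r\right) \left(-5 + r\right)}{F}\right) = 4 \left(- \frac{2}{5} + \frac{\left(-5 + r\right) \left(5 + r\right)}{F}\right) = - \frac{8}{5} + \frac{4 \left(-5 + r\right) \left(5 + r\right)}{F}$)
$\left(p{\left(17,-1 \right)} + 133\right)^{2} = \left(\frac{4 \left(-125 - 34 + 5 \left(-1\right)^{2}\right)}{5 \cdot 17} + 133\right)^{2} = \left(\frac{4}{5} \cdot \frac{1}{17} \left(-125 - 34 + 5 \cdot 1\right) + 133\right)^{2} = \left(\frac{4}{5} \cdot \frac{1}{17} \left(-125 - 34 + 5\right) + 133\right)^{2} = \left(\frac{4}{5} \cdot \frac{1}{17} \left(-154\right) + 133\right)^{2} = \left(- \frac{616}{85} + 133\right)^{2} = \left(\frac{10689}{85}\right)^{2} = \frac{114254721}{7225}$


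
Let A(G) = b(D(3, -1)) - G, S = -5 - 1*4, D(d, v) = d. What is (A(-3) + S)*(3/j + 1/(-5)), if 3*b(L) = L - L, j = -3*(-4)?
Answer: -3/10 ≈ -0.30000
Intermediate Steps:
j = 12
b(L) = 0 (b(L) = (L - L)/3 = (⅓)*0 = 0)
S = -9 (S = -5 - 4 = -9)
A(G) = -G (A(G) = 0 - G = -G)
(A(-3) + S)*(3/j + 1/(-5)) = (-1*(-3) - 9)*(3/12 + 1/(-5)) = (3 - 9)*(3*(1/12) + 1*(-⅕)) = -6*(¼ - ⅕) = -6*1/20 = -3/10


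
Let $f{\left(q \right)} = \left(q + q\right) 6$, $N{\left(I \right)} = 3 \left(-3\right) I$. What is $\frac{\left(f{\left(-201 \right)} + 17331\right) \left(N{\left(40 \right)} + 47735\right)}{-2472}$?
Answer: $- \frac{235595875}{824} \approx -2.8592 \cdot 10^{5}$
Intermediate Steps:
$N{\left(I \right)} = - 9 I$
$f{\left(q \right)} = 12 q$ ($f{\left(q \right)} = 2 q 6 = 12 q$)
$\frac{\left(f{\left(-201 \right)} + 17331\right) \left(N{\left(40 \right)} + 47735\right)}{-2472} = \frac{\left(12 \left(-201\right) + 17331\right) \left(\left(-9\right) 40 + 47735\right)}{-2472} = \left(-2412 + 17331\right) \left(-360 + 47735\right) \left(- \frac{1}{2472}\right) = 14919 \cdot 47375 \left(- \frac{1}{2472}\right) = 706787625 \left(- \frac{1}{2472}\right) = - \frac{235595875}{824}$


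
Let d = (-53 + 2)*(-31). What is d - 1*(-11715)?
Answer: 13296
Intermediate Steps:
d = 1581 (d = -51*(-31) = 1581)
d - 1*(-11715) = 1581 - 1*(-11715) = 1581 + 11715 = 13296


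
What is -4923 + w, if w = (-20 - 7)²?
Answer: -4194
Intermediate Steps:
w = 729 (w = (-27)² = 729)
-4923 + w = -4923 + 729 = -4194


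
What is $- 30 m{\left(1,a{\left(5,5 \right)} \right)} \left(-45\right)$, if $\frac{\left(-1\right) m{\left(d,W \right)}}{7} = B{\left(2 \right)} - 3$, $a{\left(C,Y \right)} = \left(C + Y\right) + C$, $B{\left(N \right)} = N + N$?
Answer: $-9450$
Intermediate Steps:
$B{\left(N \right)} = 2 N$
$a{\left(C,Y \right)} = Y + 2 C$
$m{\left(d,W \right)} = -7$ ($m{\left(d,W \right)} = - 7 \left(2 \cdot 2 - 3\right) = - 7 \left(4 - 3\right) = \left(-7\right) 1 = -7$)
$- 30 m{\left(1,a{\left(5,5 \right)} \right)} \left(-45\right) = \left(-30\right) \left(-7\right) \left(-45\right) = 210 \left(-45\right) = -9450$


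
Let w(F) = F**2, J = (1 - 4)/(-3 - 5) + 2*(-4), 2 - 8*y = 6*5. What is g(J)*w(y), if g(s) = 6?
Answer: 147/2 ≈ 73.500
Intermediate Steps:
y = -7/2 (y = 1/4 - 3*5/4 = 1/4 - 1/8*30 = 1/4 - 15/4 = -7/2 ≈ -3.5000)
J = -61/8 (J = -3/(-8) - 8 = -3*(-1/8) - 8 = 3/8 - 8 = -61/8 ≈ -7.6250)
g(J)*w(y) = 6*(-7/2)**2 = 6*(49/4) = 147/2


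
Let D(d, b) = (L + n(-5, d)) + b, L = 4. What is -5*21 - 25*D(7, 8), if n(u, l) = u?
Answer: -280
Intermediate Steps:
D(d, b) = -1 + b (D(d, b) = (4 - 5) + b = -1 + b)
-5*21 - 25*D(7, 8) = -5*21 - 25*(-1 + 8) = -105 - 25*7 = -105 - 175 = -280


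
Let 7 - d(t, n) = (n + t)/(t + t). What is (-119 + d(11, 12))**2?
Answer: 6185169/484 ≈ 12779.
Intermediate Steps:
d(t, n) = 7 - (n + t)/(2*t) (d(t, n) = 7 - (n + t)/(t + t) = 7 - (n + t)/(2*t))
(-119 + d(11, 12))**2 = (-119 + (1/2)*(-1*12 + 13*11)/11)**2 = (-119 + (1/2)*(1/11)*(-12 + 143))**2 = (-119 + (1/2)*(1/11)*131)**2 = (-119 + 131/22)**2 = (-2487/22)**2 = 6185169/484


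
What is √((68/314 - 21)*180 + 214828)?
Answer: 4*√325192687/157 ≈ 459.44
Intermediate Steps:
√((68/314 - 21)*180 + 214828) = √((68*(1/314) - 21)*180 + 214828) = √((34/157 - 21)*180 + 214828) = √(-3263/157*180 + 214828) = √(-587340/157 + 214828) = √(33140656/157) = 4*√325192687/157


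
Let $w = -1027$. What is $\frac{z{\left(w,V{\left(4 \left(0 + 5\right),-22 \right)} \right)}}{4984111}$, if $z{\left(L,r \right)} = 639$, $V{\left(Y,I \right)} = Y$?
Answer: $\frac{639}{4984111} \approx 0.00012821$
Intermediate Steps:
$\frac{z{\left(w,V{\left(4 \left(0 + 5\right),-22 \right)} \right)}}{4984111} = \frac{639}{4984111}$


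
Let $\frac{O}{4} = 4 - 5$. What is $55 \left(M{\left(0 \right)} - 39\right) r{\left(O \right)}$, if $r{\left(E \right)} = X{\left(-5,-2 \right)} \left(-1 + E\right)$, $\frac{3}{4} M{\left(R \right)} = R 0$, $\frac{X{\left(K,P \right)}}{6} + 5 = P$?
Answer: $-450450$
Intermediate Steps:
$O = -4$ ($O = 4 \left(4 - 5\right) = 4 \left(-1\right) = -4$)
$X{\left(K,P \right)} = -30 + 6 P$
$M{\left(R \right)} = 0$ ($M{\left(R \right)} = \frac{4 R 0}{3} = \frac{4}{3} \cdot 0 = 0$)
$r{\left(E \right)} = 42 - 42 E$ ($r{\left(E \right)} = \left(-30 + 6 \left(-2\right)\right) \left(-1 + E\right) = \left(-30 - 12\right) \left(-1 + E\right) = - 42 \left(-1 + E\right) = 42 - 42 E$)
$55 \left(M{\left(0 \right)} - 39\right) r{\left(O \right)} = 55 \left(0 - 39\right) \left(42 - -168\right) = 55 \left(-39\right) \left(42 + 168\right) = \left(-2145\right) 210 = -450450$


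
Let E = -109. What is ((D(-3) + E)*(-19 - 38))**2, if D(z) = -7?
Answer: 43718544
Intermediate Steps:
((D(-3) + E)*(-19 - 38))**2 = ((-7 - 109)*(-19 - 38))**2 = (-116*(-57))**2 = 6612**2 = 43718544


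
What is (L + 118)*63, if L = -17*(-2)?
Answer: 9576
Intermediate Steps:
L = 34
(L + 118)*63 = (34 + 118)*63 = 152*63 = 9576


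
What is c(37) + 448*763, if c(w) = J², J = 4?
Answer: 341840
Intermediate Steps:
c(w) = 16 (c(w) = 4² = 16)
c(37) + 448*763 = 16 + 448*763 = 16 + 341824 = 341840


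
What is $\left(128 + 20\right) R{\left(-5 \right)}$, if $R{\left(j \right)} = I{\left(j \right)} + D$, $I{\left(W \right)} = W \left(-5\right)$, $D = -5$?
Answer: $2960$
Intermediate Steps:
$I{\left(W \right)} = - 5 W$
$R{\left(j \right)} = -5 - 5 j$ ($R{\left(j \right)} = - 5 j - 5 = -5 - 5 j$)
$\left(128 + 20\right) R{\left(-5 \right)} = \left(128 + 20\right) \left(-5 - -25\right) = 148 \left(-5 + 25\right) = 148 \cdot 20 = 2960$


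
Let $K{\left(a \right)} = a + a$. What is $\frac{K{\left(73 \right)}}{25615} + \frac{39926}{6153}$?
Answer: $\frac{1023602828}{157609095} \approx 6.4946$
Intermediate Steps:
$K{\left(a \right)} = 2 a$
$\frac{K{\left(73 \right)}}{25615} + \frac{39926}{6153} = \frac{2 \cdot 73}{25615} + \frac{39926}{6153} = 146 \cdot \frac{1}{25615} + 39926 \cdot \frac{1}{6153} = \frac{146}{25615} + \frac{39926}{6153} = \frac{1023602828}{157609095}$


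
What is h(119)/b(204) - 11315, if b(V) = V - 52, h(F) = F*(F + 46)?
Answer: -1700245/152 ≈ -11186.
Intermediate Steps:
h(F) = F*(46 + F)
b(V) = -52 + V
h(119)/b(204) - 11315 = (119*(46 + 119))/(-52 + 204) - 11315 = (119*165)/152 - 11315 = 19635*(1/152) - 11315 = 19635/152 - 11315 = -1700245/152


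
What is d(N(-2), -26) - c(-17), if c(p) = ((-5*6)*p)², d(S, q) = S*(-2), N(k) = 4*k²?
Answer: -260132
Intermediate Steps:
d(S, q) = -2*S
c(p) = 900*p² (c(p) = (-30*p)² = 900*p²)
d(N(-2), -26) - c(-17) = -8*(-2)² - 900*(-17)² = -8*4 - 900*289 = -2*16 - 1*260100 = -32 - 260100 = -260132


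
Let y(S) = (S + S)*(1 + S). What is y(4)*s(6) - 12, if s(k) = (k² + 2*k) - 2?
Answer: 1828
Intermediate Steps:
s(k) = -2 + k² + 2*k
y(S) = 2*S*(1 + S) (y(S) = (2*S)*(1 + S) = 2*S*(1 + S))
y(4)*s(6) - 12 = (2*4*(1 + 4))*(-2 + 6² + 2*6) - 12 = (2*4*5)*(-2 + 36 + 12) - 12 = 40*46 - 12 = 1840 - 12 = 1828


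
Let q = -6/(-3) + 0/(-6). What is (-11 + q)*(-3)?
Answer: 27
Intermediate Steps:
q = 2 (q = -6*(-⅓) + 0*(-⅙) = 2 + 0 = 2)
(-11 + q)*(-3) = (-11 + 2)*(-3) = -9*(-3) = 27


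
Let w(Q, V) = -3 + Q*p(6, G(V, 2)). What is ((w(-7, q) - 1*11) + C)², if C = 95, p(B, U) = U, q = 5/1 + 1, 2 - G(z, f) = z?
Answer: 11881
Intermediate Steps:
G(z, f) = 2 - z
q = 6 (q = 5*1 + 1 = 5 + 1 = 6)
w(Q, V) = -3 + Q*(2 - V)
((w(-7, q) - 1*11) + C)² = (((-3 - 1*(-7)*(-2 + 6)) - 1*11) + 95)² = (((-3 - 1*(-7)*4) - 11) + 95)² = (((-3 + 28) - 11) + 95)² = ((25 - 11) + 95)² = (14 + 95)² = 109² = 11881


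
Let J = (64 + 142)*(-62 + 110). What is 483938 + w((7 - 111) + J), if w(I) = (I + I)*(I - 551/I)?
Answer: 191936148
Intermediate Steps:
J = 9888 (J = 206*48 = 9888)
w(I) = 2*I*(I - 551/I) (w(I) = (2*I)*(I - 551/I) = 2*I*(I - 551/I))
483938 + w((7 - 111) + J) = 483938 + (-1102 + 2*((7 - 111) + 9888)²) = 483938 + (-1102 + 2*(-104 + 9888)²) = 483938 + (-1102 + 2*9784²) = 483938 + (-1102 + 2*95726656) = 483938 + (-1102 + 191453312) = 483938 + 191452210 = 191936148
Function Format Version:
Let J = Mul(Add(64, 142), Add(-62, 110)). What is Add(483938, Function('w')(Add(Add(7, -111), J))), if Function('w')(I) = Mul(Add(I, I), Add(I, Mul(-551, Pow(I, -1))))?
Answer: 191936148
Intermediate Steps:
J = 9888 (J = Mul(206, 48) = 9888)
Function('w')(I) = Mul(2, I, Add(I, Mul(-551, Pow(I, -1)))) (Function('w')(I) = Mul(Mul(2, I), Add(I, Mul(-551, Pow(I, -1)))) = Mul(2, I, Add(I, Mul(-551, Pow(I, -1)))))
Add(483938, Function('w')(Add(Add(7, -111), J))) = Add(483938, Add(-1102, Mul(2, Pow(Add(Add(7, -111), 9888), 2)))) = Add(483938, Add(-1102, Mul(2, Pow(Add(-104, 9888), 2)))) = Add(483938, Add(-1102, Mul(2, Pow(9784, 2)))) = Add(483938, Add(-1102, Mul(2, 95726656))) = Add(483938, Add(-1102, 191453312)) = Add(483938, 191452210) = 191936148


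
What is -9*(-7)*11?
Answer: 693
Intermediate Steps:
-9*(-7)*11 = 63*11 = 693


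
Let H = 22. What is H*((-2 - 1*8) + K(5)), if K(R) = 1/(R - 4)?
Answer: -198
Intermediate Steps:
K(R) = 1/(-4 + R)
H*((-2 - 1*8) + K(5)) = 22*((-2 - 1*8) + 1/(-4 + 5)) = 22*((-2 - 8) + 1/1) = 22*(-10 + 1) = 22*(-9) = -198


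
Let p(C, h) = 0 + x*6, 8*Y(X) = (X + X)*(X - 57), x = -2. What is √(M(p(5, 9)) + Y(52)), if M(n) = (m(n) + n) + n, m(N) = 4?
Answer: I*√85 ≈ 9.2195*I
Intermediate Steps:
Y(X) = X*(-57 + X)/4 (Y(X) = ((X + X)*(X - 57))/8 = ((2*X)*(-57 + X))/8 = (2*X*(-57 + X))/8 = X*(-57 + X)/4)
p(C, h) = -12 (p(C, h) = 0 - 2*6 = 0 - 12 = -12)
M(n) = 4 + 2*n (M(n) = (4 + n) + n = 4 + 2*n)
√(M(p(5, 9)) + Y(52)) = √((4 + 2*(-12)) + (¼)*52*(-57 + 52)) = √((4 - 24) + (¼)*52*(-5)) = √(-20 - 65) = √(-85) = I*√85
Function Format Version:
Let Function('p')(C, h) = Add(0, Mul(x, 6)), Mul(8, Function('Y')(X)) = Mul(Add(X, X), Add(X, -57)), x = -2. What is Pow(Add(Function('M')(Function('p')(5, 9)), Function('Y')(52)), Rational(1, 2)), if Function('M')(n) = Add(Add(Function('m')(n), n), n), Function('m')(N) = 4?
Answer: Mul(I, Pow(85, Rational(1, 2))) ≈ Mul(9.2195, I)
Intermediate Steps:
Function('Y')(X) = Mul(Rational(1, 4), X, Add(-57, X)) (Function('Y')(X) = Mul(Rational(1, 8), Mul(Add(X, X), Add(X, -57))) = Mul(Rational(1, 8), Mul(Mul(2, X), Add(-57, X))) = Mul(Rational(1, 8), Mul(2, X, Add(-57, X))) = Mul(Rational(1, 4), X, Add(-57, X)))
Function('p')(C, h) = -12 (Function('p')(C, h) = Add(0, Mul(-2, 6)) = Add(0, -12) = -12)
Function('M')(n) = Add(4, Mul(2, n)) (Function('M')(n) = Add(Add(4, n), n) = Add(4, Mul(2, n)))
Pow(Add(Function('M')(Function('p')(5, 9)), Function('Y')(52)), Rational(1, 2)) = Pow(Add(Add(4, Mul(2, -12)), Mul(Rational(1, 4), 52, Add(-57, 52))), Rational(1, 2)) = Pow(Add(Add(4, -24), Mul(Rational(1, 4), 52, -5)), Rational(1, 2)) = Pow(Add(-20, -65), Rational(1, 2)) = Pow(-85, Rational(1, 2)) = Mul(I, Pow(85, Rational(1, 2)))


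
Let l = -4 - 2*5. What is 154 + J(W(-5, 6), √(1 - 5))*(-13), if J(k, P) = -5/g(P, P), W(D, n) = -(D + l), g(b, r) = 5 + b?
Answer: 4791/29 - 130*I/29 ≈ 165.21 - 4.4828*I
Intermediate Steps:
l = -14 (l = -4 - 10 = -14)
W(D, n) = 14 - D (W(D, n) = -(D - 14) = -(-14 + D) = 14 - D)
J(k, P) = -5/(5 + P)
154 + J(W(-5, 6), √(1 - 5))*(-13) = 154 - 5/(5 + √(1 - 5))*(-13) = 154 - 5/(5 + √(-4))*(-13) = 154 - 5*(5 - 2*I)/29*(-13) = 154 + 65*(5 - 2*I)/29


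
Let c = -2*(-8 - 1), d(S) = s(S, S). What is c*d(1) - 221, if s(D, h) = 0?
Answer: -221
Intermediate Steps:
d(S) = 0
c = 18 (c = -2*(-9) = 18)
c*d(1) - 221 = 18*0 - 221 = 0 - 221 = -221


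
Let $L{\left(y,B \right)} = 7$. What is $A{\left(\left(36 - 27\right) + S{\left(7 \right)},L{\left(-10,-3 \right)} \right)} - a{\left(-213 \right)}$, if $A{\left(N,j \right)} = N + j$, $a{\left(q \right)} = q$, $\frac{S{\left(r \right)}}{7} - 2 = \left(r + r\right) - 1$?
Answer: $334$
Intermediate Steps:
$S{\left(r \right)} = 7 + 14 r$ ($S{\left(r \right)} = 14 + 7 \left(\left(r + r\right) - 1\right) = 14 + 7 \left(2 r - 1\right) = 14 + 7 \left(-1 + 2 r\right) = 14 + \left(-7 + 14 r\right) = 7 + 14 r$)
$A{\left(\left(36 - 27\right) + S{\left(7 \right)},L{\left(-10,-3 \right)} \right)} - a{\left(-213 \right)} = \left(\left(\left(36 - 27\right) + \left(7 + 14 \cdot 7\right)\right) + 7\right) - -213 = \left(\left(9 + \left(7 + 98\right)\right) + 7\right) + 213 = \left(\left(9 + 105\right) + 7\right) + 213 = \left(114 + 7\right) + 213 = 121 + 213 = 334$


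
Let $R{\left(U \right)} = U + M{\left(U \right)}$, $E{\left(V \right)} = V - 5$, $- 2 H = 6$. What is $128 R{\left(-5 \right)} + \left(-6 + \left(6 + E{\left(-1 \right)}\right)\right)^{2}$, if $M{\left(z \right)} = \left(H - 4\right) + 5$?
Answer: $-860$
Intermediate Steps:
$H = -3$ ($H = \left(- \frac{1}{2}\right) 6 = -3$)
$E{\left(V \right)} = -5 + V$
$M{\left(z \right)} = -2$ ($M{\left(z \right)} = \left(-3 - 4\right) + 5 = -7 + 5 = -2$)
$R{\left(U \right)} = -2 + U$ ($R{\left(U \right)} = U - 2 = -2 + U$)
$128 R{\left(-5 \right)} + \left(-6 + \left(6 + E{\left(-1 \right)}\right)\right)^{2} = 128 \left(-2 - 5\right) + \left(-6 + \left(6 - 6\right)\right)^{2} = 128 \left(-7\right) + \left(-6 + \left(6 - 6\right)\right)^{2} = -896 + \left(-6 + 0\right)^{2} = -896 + \left(-6\right)^{2} = -896 + 36 = -860$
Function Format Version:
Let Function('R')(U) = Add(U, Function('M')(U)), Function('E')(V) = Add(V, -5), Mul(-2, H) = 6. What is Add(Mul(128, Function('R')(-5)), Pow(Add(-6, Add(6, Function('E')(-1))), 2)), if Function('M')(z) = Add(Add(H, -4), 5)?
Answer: -860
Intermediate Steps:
H = -3 (H = Mul(Rational(-1, 2), 6) = -3)
Function('E')(V) = Add(-5, V)
Function('M')(z) = -2 (Function('M')(z) = Add(Add(-3, -4), 5) = Add(-7, 5) = -2)
Function('R')(U) = Add(-2, U) (Function('R')(U) = Add(U, -2) = Add(-2, U))
Add(Mul(128, Function('R')(-5)), Pow(Add(-6, Add(6, Function('E')(-1))), 2)) = Add(Mul(128, Add(-2, -5)), Pow(Add(-6, Add(6, Add(-5, -1))), 2)) = Add(Mul(128, -7), Pow(Add(-6, Add(6, -6)), 2)) = Add(-896, Pow(Add(-6, 0), 2)) = Add(-896, Pow(-6, 2)) = Add(-896, 36) = -860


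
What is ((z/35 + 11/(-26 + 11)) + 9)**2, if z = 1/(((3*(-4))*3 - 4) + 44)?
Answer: 483025/7056 ≈ 68.456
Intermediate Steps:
z = 1/4 (z = 1/((-12*3 - 4) + 44) = 1/((-36 - 4) + 44) = 1/(-40 + 44) = 1/4 ≈ 0.25000)
((z/35 + 11/(-26 + 11)) + 9)**2 = (((1/4)/35 + 11/(-26 + 11)) + 9)**2 = (((1/4)*(1/35) + 11/(-15)) + 9)**2 = ((1/140 + 11*(-1/15)) + 9)**2 = ((1/140 - 11/15) + 9)**2 = (-61/84 + 9)**2 = (695/84)**2 = 483025/7056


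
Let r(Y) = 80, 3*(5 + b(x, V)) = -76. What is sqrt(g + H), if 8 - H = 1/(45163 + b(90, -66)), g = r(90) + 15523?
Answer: 5*sqrt(11447620219946)/135398 ≈ 124.94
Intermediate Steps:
b(x, V) = -91/3 (b(x, V) = -5 + (1/3)*(-76) = -5 - 76/3 = -91/3)
g = 15603 (g = 80 + 15523 = 15603)
H = 1083181/135398 (H = 8 - 1/(45163 - 91/3) = 8 - 1/135398/3 = 8 - 1*3/135398 = 8 - 3/135398 = 1083181/135398 ≈ 8.0000)
sqrt(g + H) = sqrt(15603 + 1083181/135398) = sqrt(2113698175/135398) = 5*sqrt(11447620219946)/135398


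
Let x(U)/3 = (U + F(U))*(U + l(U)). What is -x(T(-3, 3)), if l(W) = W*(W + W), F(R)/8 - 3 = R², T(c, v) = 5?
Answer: -37785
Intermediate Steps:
F(R) = 24 + 8*R²
l(W) = 2*W² (l(W) = W*(2*W) = 2*W²)
x(U) = 3*(U + 2*U²)*(24 + U + 8*U²) (x(U) = 3*((U + (24 + 8*U²))*(U + 2*U²)) = 3*((24 + U + 8*U²)*(U + 2*U²)) = 3*((U + 2*U²)*(24 + U + 8*U²)) = 3*(U + 2*U²)*(24 + U + 8*U²))
-x(T(-3, 3)) = -3*5*(24 + 10*5² + 16*5³ + 49*5) = -3*5*(24 + 10*25 + 16*125 + 245) = -3*5*(24 + 250 + 2000 + 245) = -3*5*2519 = -1*37785 = -37785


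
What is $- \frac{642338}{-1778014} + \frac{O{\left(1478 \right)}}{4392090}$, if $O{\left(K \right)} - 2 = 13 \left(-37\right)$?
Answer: $\frac{1410177318857}{3904598754630} \approx 0.36116$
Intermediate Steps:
$O{\left(K \right)} = -479$ ($O{\left(K \right)} = 2 + 13 \left(-37\right) = 2 - 481 = -479$)
$- \frac{642338}{-1778014} + \frac{O{\left(1478 \right)}}{4392090} = - \frac{642338}{-1778014} - \frac{479}{4392090} = \left(-642338\right) \left(- \frac{1}{1778014}\right) - \frac{479}{4392090} = \frac{321169}{889007} - \frac{479}{4392090} = \frac{1410177318857}{3904598754630}$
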